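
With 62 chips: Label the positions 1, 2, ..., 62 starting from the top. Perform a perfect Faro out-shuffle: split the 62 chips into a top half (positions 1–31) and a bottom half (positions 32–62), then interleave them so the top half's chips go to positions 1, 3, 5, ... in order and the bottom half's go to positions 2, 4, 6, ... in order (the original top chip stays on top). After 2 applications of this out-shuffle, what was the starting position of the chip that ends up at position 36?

25

Work backwards from position 36, undoing one out-shuffle at a time:
36 ← 49 ← 25
So the chip now at position 36 started at position 25.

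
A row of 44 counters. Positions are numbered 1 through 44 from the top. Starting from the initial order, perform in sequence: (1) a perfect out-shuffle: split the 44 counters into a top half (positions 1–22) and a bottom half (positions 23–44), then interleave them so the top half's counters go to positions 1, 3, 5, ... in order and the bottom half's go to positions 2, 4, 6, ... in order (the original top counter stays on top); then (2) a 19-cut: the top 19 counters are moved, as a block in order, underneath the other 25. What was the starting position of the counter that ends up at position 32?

4

Undo the operations in reverse order, starting from position 32:
  undo op 2 (cut 19): 32 ← 7
  undo op 1 (out-shuffle, from top half): 7 ← 4
So the counter at position 32 came from original position 4.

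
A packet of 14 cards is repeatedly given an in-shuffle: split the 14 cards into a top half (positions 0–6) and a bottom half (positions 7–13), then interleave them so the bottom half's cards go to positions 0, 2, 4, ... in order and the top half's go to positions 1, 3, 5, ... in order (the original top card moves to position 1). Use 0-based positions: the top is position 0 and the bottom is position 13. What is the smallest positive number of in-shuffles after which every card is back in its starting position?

4

The in-shuffle permutes the 14 positions with cycle lengths [2, 4, 4, 4].
Every card is home exactly when every cycle has completed a whole number of laps, i.e. after lcm(2, 4) = 4 in-shuffles.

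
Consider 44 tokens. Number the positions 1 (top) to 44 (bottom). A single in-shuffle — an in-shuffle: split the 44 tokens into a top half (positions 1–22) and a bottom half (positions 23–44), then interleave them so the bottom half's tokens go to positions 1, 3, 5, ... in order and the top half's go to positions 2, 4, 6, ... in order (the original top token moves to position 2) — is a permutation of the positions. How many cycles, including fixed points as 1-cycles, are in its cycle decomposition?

7

Trace each unvisited position around until it returns:
(1 2 4 8 16 32 ... len 12) (3 6 12 24) (5 10 20 40 35 25) (7 14 28 11 22 44 ... len 12) (9 18 36 27) (15 30) (21 42 39 33)
7 cycles in total.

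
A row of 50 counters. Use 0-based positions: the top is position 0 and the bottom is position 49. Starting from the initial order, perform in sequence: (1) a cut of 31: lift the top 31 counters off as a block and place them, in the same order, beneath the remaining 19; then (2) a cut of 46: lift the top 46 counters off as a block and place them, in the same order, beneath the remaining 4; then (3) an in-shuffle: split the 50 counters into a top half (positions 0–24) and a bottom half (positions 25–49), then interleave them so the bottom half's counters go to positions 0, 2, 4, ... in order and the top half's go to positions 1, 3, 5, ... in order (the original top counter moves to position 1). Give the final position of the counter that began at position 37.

Track the counter from position 37 forward through each operation:
  after op 1 (cut 31): 37 → 6
  after op 2 (cut 46): 6 → 10
  after op 3 (in-shuffle): 10 → 21

21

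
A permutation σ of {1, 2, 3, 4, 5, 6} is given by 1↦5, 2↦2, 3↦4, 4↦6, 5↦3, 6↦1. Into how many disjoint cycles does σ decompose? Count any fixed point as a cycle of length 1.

Cycle decomposition: (1 5 3 4 6) (2).
2 cycles.

2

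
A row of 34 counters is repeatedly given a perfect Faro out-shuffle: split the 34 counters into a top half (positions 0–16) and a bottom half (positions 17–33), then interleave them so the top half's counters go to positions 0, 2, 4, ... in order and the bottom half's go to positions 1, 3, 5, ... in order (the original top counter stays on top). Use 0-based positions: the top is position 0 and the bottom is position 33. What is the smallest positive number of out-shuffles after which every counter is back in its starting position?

The out-shuffle permutes the 34 positions with cycle lengths [1, 1, 2, 10, 10, 10].
Every counter is home exactly when every cycle has completed a whole number of laps, i.e. after lcm(1, 2, 10) = 10 out-shuffles.

10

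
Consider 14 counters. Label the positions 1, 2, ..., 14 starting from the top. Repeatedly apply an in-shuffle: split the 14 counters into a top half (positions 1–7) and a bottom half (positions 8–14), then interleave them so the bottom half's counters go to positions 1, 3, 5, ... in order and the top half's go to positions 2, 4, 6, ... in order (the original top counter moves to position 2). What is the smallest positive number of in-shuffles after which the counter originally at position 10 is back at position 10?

Follow position 10 under repeated in-shuffles:
10 → 5 → 10
It first returns after 2 in-shuffles.

2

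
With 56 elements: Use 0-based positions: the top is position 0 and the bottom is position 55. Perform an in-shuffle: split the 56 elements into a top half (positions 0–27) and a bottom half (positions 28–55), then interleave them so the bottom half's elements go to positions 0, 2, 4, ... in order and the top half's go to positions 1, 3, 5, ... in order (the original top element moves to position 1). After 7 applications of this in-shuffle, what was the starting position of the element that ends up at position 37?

18

Work backwards from position 37, undoing one in-shuffle at a time:
37 ← 18 ← 37 ← 18 ← 37 ← 18 ← 37 ← 18
So the element now at position 37 started at position 18.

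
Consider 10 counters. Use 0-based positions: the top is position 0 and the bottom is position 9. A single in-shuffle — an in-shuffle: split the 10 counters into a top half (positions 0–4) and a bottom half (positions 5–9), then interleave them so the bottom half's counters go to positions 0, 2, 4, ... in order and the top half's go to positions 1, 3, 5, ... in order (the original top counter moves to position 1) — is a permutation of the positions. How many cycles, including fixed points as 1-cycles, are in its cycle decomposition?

Trace each unvisited position around until it returns:
(0 1 3 7 4 9 8 6 2 5)
1 cycle in total.

1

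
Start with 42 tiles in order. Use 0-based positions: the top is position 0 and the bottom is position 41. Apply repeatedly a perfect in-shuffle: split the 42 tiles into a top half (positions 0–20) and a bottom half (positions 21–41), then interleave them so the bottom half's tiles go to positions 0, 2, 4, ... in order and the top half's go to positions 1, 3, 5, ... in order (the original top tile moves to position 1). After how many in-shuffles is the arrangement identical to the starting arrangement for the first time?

The in-shuffle permutes the 42 positions with cycle lengths [14, 14, 14].
Every tile is home exactly when every cycle has completed a whole number of laps, i.e. after lcm(14) = 14 in-shuffles.

14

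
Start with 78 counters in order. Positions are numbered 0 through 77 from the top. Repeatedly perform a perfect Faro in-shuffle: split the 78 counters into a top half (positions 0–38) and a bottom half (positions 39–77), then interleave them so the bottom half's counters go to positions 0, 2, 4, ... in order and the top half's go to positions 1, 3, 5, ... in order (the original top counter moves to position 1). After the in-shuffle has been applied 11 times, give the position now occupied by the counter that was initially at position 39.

Track the counter's position through each in-shuffle:
39 → 0 → 1 → 3 → 7 → 15 → 31 → 63 → 48 → 18 → 37 → 75

75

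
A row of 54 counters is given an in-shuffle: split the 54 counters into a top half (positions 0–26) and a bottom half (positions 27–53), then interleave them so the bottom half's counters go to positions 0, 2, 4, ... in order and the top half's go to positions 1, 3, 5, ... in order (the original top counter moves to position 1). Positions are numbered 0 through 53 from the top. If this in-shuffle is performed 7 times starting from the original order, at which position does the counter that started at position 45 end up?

Track the counter's position through each in-shuffle:
45 → 36 → 18 → 37 → 20 → 41 → 28 → 2

2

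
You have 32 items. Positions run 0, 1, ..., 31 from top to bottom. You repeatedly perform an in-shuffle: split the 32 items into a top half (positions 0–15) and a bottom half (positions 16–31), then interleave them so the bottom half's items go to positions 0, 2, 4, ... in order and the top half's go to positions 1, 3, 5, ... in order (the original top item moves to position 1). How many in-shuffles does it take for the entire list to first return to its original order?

The in-shuffle permutes the 32 positions with cycle lengths [2, 10, 10, 10].
Every item is home exactly when every cycle has completed a whole number of laps, i.e. after lcm(2, 10) = 10 in-shuffles.

10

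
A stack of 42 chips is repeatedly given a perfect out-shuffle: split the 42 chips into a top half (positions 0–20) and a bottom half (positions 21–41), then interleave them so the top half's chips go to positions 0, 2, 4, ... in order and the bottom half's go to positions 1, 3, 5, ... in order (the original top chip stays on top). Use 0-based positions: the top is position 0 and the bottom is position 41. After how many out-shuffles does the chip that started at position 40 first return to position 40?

20

Follow position 40 under repeated out-shuffles:
40 → 39 → 37 → 33 → 25 → 9 → 18 → 36 → 31 → 21 → 1 → 2 → 4 → 8 → 16 → 32 → 23 → 5 → 10 → 20 → 40
It first returns after 20 out-shuffles.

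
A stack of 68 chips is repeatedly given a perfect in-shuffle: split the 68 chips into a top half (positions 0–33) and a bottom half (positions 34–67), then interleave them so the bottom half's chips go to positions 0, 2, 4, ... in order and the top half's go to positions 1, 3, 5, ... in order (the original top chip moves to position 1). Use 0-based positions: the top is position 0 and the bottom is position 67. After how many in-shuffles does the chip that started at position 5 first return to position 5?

11

Follow position 5 under repeated in-shuffles:
5 → 11 → 23 → 47 → 26 → 53 → 38 → 8 → 17 → 35 → 2 → 5
It first returns after 11 in-shuffles.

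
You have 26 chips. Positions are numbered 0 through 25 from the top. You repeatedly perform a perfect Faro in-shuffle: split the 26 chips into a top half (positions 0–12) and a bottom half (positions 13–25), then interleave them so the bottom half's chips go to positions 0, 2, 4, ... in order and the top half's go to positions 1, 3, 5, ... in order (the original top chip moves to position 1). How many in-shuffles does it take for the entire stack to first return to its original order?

The in-shuffle permutes the 26 positions with cycle lengths [2, 6, 18].
Every chip is home exactly when every cycle has completed a whole number of laps, i.e. after lcm(2, 6, 18) = 18 in-shuffles.

18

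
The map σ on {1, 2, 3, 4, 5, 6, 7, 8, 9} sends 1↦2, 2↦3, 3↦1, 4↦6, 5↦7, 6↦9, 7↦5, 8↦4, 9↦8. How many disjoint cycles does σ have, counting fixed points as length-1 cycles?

Cycle decomposition: (1 2 3) (4 6 9 8) (5 7).
3 cycles.

3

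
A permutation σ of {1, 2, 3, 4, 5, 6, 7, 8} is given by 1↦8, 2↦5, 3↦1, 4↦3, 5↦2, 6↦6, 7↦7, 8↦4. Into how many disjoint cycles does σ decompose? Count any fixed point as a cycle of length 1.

4

Cycle decomposition: (1 8 4 3) (2 5) (6) (7).
4 cycles.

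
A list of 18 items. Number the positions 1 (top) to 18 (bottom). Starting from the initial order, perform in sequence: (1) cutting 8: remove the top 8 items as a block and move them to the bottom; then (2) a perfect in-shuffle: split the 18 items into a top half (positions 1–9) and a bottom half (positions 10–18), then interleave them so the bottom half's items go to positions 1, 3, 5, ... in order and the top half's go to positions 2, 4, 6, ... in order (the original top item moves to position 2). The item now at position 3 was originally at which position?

Undo the operations in reverse order, starting from position 3:
  undo op 2 (in-shuffle, from bottom half): 3 ← 11
  undo op 1 (cut 8): 11 ← 1
So the item at position 3 came from original position 1.

1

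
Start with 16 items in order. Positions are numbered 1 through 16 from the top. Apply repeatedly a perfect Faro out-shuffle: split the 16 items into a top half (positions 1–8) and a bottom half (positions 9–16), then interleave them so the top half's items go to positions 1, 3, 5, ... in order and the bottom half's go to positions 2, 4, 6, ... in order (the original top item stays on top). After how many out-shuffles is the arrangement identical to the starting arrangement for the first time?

The out-shuffle permutes the 16 positions with cycle lengths [1, 1, 2, 4, 4, 4].
Every item is home exactly when every cycle has completed a whole number of laps, i.e. after lcm(1, 2, 4) = 4 out-shuffles.

4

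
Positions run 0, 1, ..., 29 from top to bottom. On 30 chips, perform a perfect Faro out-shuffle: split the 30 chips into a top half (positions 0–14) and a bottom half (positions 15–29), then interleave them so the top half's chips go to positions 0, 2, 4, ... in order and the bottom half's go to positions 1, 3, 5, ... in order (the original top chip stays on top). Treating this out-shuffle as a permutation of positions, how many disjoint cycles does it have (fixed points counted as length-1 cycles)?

3

Trace each unvisited position around until it returns:
(0) (1 2 4 8 16 3 ... len 28) (29)
3 cycles in total.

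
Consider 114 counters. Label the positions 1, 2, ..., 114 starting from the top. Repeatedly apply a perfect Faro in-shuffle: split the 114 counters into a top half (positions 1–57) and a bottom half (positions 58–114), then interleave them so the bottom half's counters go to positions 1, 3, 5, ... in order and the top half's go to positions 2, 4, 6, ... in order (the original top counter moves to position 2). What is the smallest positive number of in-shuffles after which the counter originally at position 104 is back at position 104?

44

Follow position 104 under repeated in-shuffles:
104 → 93 → 71 → 27 → 54 → 108 → 101 → 87 → ... → 104 (length 44)
It first returns after 44 in-shuffles.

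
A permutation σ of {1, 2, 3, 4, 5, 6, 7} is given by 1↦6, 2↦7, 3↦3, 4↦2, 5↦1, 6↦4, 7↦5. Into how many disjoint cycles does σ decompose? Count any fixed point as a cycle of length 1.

Cycle decomposition: (1 6 4 2 7 5) (3).
2 cycles.

2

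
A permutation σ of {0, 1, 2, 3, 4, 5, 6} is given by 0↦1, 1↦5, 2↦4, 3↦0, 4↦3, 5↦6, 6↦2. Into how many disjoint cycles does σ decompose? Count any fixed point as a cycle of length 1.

Cycle decomposition: (0 1 5 6 2 4 3).
1 cycle.

1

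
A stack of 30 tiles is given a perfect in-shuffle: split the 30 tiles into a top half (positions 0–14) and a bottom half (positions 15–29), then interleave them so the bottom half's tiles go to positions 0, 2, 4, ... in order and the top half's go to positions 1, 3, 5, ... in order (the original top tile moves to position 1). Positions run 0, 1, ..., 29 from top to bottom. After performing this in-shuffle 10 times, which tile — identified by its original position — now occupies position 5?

Work backwards from position 5, undoing one in-shuffle at a time:
5 ← 2 ← 16 ← 23 ← 11 ← 5 ← 2 ← 16 ← 23 ← 11 ← 5
So the tile now at position 5 started at position 5.

5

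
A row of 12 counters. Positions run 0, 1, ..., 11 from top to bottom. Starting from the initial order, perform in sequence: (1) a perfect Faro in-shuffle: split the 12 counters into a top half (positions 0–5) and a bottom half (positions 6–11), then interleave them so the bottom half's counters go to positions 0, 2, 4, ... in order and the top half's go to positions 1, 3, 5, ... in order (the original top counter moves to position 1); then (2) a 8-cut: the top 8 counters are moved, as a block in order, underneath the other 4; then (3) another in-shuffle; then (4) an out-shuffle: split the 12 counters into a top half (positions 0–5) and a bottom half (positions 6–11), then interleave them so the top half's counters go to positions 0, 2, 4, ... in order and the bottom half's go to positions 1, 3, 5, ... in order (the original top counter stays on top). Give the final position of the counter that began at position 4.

Track the counter from position 4 forward through each operation:
  after op 1 (in-shuffle): 4 → 9
  after op 2 (cut 8): 9 → 1
  after op 3 (in-shuffle): 1 → 3
  after op 4 (out-shuffle): 3 → 6

6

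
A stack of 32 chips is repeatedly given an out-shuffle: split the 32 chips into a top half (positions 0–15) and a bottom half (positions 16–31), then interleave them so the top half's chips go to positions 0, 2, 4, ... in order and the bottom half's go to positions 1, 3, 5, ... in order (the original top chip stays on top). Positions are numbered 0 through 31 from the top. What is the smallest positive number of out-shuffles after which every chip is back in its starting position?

5

The out-shuffle permutes the 32 positions with cycle lengths [1, 1, 5, 5, 5, 5, 5, 5].
Every chip is home exactly when every cycle has completed a whole number of laps, i.e. after lcm(1, 5) = 5 out-shuffles.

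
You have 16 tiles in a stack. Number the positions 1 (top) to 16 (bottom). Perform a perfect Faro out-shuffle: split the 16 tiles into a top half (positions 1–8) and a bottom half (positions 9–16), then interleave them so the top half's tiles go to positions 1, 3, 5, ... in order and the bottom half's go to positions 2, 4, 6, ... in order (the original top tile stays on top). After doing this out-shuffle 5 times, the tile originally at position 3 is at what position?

Track the tile's position through each out-shuffle:
3 → 5 → 9 → 2 → 3 → 5

5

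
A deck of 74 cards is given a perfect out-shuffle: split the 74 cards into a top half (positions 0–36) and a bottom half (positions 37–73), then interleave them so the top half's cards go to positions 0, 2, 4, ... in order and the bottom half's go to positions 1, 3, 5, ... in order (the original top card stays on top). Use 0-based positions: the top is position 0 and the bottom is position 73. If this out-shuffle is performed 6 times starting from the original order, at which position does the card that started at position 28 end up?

Track the card's position through each out-shuffle:
28 → 56 → 39 → 5 → 10 → 20 → 40

40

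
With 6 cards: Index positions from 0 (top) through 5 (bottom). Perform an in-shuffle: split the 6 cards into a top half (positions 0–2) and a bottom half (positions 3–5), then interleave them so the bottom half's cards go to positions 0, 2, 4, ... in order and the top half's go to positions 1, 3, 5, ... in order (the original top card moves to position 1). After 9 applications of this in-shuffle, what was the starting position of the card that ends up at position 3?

3

Work backwards from position 3, undoing one in-shuffle at a time:
3 ← 1 ← 0 ← 3 ← 1 ← 0 ← 3 ← 1 ← 0 ← 3
So the card now at position 3 started at position 3.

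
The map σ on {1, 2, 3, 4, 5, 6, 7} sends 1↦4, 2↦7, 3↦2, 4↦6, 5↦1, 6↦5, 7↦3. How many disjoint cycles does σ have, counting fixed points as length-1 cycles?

Cycle decomposition: (1 4 6 5) (2 7 3).
2 cycles.

2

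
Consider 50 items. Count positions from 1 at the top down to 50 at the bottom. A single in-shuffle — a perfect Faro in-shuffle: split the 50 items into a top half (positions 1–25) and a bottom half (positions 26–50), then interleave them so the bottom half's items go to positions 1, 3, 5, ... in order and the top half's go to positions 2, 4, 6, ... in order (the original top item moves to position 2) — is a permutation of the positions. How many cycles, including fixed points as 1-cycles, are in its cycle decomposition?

Trace each unvisited position around until it returns:
(1 2 4 8 16 32 13 26) (3 6 12 24 48 45 39 27) (5 10 20 40 29 7 14 28) (9 18 36 21 42 33 15 30) (11 22 44 37 23 46 41 31) (17 34) (19 38 25 50 49 47 43 35)
7 cycles in total.

7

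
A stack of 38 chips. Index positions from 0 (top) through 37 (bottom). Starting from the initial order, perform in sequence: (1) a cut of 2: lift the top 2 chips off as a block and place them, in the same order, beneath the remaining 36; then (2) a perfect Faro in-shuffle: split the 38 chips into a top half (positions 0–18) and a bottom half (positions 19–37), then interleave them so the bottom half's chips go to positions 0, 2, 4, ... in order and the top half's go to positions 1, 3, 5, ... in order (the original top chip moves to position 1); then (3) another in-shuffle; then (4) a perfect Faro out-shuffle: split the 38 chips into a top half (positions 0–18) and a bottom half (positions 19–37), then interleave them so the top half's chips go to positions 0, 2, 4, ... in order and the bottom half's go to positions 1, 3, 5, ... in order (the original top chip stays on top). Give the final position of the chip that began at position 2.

6

Track the chip from position 2 forward through each operation:
  after op 1 (cut 2): 2 → 0
  after op 2 (in-shuffle): 0 → 1
  after op 3 (in-shuffle): 1 → 3
  after op 4 (out-shuffle): 3 → 6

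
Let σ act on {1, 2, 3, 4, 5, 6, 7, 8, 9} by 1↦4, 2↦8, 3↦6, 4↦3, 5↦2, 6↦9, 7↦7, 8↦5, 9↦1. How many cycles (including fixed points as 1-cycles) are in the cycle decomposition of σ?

Cycle decomposition: (1 4 3 6 9) (2 8 5) (7).
3 cycles.

3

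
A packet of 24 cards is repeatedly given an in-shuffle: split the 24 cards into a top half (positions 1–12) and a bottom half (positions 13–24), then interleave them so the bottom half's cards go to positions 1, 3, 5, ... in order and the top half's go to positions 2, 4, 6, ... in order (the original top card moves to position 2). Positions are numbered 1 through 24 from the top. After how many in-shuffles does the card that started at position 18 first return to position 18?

Follow position 18 under repeated in-shuffles:
18 → 11 → 22 → 19 → 13 → 1 → 2 → 4 → 8 → 16 → 7 → 14 → 3 → 6 → 12 → 24 → 23 → 21 → 17 → 9 → 18
It first returns after 20 in-shuffles.

20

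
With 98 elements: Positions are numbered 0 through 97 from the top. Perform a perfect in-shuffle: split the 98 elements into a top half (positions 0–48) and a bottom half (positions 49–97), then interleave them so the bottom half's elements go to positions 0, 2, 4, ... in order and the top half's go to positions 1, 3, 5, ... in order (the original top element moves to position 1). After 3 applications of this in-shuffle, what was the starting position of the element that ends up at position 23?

2

Work backwards from position 23, undoing one in-shuffle at a time:
23 ← 11 ← 5 ← 2
So the element now at position 23 started at position 2.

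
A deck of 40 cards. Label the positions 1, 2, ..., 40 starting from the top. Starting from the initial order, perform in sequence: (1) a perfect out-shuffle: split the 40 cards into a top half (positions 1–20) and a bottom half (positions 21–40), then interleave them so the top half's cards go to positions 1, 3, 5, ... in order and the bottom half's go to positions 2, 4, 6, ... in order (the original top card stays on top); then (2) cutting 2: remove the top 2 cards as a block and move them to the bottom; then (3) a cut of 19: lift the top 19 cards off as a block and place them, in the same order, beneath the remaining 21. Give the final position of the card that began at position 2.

22

Track the card from position 2 forward through each operation:
  after op 1 (out-shuffle): 2 → 3
  after op 2 (cut 2): 3 → 1
  after op 3 (cut 19): 1 → 22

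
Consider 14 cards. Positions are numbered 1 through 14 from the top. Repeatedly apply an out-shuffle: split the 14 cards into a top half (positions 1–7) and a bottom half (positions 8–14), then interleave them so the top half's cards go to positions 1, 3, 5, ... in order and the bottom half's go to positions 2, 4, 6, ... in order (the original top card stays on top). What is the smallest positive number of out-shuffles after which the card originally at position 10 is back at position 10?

Follow position 10 under repeated out-shuffles:
10 → 6 → 11 → 8 → 2 → 3 → 5 → 9 → 4 → 7 → 13 → 12 → 10
It first returns after 12 out-shuffles.

12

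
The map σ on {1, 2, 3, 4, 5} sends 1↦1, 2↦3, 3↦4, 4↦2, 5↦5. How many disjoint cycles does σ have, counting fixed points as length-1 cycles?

Cycle decomposition: (1) (2 3 4) (5).
3 cycles.

3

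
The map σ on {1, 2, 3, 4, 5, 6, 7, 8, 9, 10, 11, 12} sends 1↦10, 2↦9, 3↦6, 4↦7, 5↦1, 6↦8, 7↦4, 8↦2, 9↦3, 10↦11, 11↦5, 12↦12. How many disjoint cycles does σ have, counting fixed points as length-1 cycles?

4

Cycle decomposition: (1 10 11 5) (2 9 3 6 8) (4 7) (12).
4 cycles.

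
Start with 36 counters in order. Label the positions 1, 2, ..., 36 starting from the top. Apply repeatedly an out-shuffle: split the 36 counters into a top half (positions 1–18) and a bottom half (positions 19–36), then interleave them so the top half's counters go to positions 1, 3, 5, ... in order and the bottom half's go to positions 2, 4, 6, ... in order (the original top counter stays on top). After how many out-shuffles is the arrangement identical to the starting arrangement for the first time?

12

The out-shuffle permutes the 36 positions with cycle lengths [1, 1, 3, 3, 4, 12, 12].
Every counter is home exactly when every cycle has completed a whole number of laps, i.e. after lcm(1, 3, 4, 12) = 12 out-shuffles.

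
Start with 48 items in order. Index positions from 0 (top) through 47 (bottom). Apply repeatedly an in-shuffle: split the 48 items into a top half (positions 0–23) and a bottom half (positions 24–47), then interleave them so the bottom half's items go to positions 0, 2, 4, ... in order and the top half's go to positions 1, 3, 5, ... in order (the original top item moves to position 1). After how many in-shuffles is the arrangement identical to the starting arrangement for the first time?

21

The in-shuffle permutes the 48 positions with cycle lengths [3, 3, 21, 21].
Every item is home exactly when every cycle has completed a whole number of laps, i.e. after lcm(3, 21) = 21 in-shuffles.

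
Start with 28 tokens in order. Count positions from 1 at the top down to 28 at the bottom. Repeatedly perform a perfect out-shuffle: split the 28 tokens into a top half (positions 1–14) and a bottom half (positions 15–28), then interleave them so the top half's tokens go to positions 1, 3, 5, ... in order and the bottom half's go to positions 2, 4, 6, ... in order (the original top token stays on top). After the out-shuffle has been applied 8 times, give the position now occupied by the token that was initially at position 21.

18

Track the token's position through each out-shuffle:
21 → 14 → 27 → 26 → 24 → 20 → 12 → 23 → 18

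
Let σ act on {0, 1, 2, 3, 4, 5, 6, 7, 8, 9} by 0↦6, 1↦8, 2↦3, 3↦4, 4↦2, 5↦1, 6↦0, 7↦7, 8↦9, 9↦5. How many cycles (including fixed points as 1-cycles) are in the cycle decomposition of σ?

4

Cycle decomposition: (0 6) (1 8 9 5) (2 3 4) (7).
4 cycles.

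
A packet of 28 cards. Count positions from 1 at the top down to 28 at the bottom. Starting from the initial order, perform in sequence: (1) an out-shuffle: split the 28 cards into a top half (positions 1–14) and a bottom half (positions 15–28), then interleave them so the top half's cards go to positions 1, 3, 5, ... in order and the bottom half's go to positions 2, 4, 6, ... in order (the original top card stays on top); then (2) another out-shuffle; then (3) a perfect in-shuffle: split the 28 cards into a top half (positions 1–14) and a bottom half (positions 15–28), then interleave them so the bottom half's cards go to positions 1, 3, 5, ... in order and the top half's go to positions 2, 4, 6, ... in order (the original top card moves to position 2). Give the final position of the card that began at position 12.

7

Track the card from position 12 forward through each operation:
  after op 1 (out-shuffle): 12 → 23
  after op 2 (out-shuffle): 23 → 18
  after op 3 (in-shuffle): 18 → 7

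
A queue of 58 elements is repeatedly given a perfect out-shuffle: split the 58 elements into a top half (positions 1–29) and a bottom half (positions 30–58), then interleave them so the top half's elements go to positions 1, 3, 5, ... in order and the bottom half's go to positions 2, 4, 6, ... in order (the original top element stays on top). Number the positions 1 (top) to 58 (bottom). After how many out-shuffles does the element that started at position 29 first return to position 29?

18

Follow position 29 under repeated out-shuffles:
29 → 57 → 56 → 54 → 50 → 42 → 26 → 51 → 44 → 30 → 2 → 3 → 5 → 9 → 17 → 33 → 8 → 15 → 29
It first returns after 18 out-shuffles.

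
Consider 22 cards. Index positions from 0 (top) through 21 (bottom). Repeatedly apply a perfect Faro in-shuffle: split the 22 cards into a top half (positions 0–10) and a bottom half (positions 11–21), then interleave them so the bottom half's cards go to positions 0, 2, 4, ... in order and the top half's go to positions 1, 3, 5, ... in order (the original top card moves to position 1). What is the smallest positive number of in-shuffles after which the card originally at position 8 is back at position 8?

Follow position 8 under repeated in-shuffles:
8 → 17 → 12 → 2 → 5 → 11 → 0 → 1 → 3 → 7 → 15 → 8
It first returns after 11 in-shuffles.

11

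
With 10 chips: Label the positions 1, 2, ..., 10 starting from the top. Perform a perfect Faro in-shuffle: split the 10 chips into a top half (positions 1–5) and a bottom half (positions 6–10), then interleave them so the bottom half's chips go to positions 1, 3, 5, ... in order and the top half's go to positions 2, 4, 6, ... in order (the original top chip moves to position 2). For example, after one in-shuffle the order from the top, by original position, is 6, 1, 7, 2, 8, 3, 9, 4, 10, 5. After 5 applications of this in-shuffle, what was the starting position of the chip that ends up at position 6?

Work backwards from position 6, undoing one in-shuffle at a time:
6 ← 3 ← 7 ← 9 ← 10 ← 5
So the chip now at position 6 started at position 5.

5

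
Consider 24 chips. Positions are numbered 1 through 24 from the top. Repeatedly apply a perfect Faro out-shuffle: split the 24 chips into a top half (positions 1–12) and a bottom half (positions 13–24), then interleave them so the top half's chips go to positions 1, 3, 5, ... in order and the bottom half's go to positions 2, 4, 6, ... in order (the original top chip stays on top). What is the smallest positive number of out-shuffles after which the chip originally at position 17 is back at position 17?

11

Follow position 17 under repeated out-shuffles:
17 → 10 → 19 → 14 → 4 → 7 → 13 → 2 → 3 → 5 → 9 → 17
It first returns after 11 out-shuffles.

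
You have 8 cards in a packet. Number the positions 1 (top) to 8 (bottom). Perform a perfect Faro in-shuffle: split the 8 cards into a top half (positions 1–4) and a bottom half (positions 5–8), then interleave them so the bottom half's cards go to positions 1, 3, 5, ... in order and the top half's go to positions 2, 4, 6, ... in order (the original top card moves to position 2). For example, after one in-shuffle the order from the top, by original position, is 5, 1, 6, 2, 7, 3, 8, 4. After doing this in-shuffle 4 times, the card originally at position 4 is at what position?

Track the card's position through each in-shuffle:
4 → 8 → 7 → 5 → 1

1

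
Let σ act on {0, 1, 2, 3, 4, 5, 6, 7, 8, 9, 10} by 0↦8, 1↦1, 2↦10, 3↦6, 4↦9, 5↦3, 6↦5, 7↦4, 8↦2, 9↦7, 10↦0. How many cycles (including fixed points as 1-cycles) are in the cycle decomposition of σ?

Cycle decomposition: (0 8 2 10) (1) (3 6 5) (4 9 7).
4 cycles.

4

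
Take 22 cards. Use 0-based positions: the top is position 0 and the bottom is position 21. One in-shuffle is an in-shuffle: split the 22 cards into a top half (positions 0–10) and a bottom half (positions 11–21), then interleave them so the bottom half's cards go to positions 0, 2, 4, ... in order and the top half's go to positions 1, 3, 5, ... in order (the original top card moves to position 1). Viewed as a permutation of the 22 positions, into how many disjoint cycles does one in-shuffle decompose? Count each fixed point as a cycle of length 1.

2

Trace each unvisited position around until it returns:
(0 1 3 7 15 8 ... len 11) (4 9 19 16 10 21 ... len 11)
2 cycles in total.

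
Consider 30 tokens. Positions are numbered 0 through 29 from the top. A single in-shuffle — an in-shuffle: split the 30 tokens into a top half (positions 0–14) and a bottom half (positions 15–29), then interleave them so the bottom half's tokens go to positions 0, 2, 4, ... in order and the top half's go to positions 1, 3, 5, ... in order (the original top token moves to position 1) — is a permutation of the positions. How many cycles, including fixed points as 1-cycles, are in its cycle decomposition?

6

Trace each unvisited position around until it returns:
(0 1 3 7 15) (2 5 11 23 16) (4 9 19 8 17) (6 13 27 24 18) (10 21 12 25 20) (14 29 28 26 22)
6 cycles in total.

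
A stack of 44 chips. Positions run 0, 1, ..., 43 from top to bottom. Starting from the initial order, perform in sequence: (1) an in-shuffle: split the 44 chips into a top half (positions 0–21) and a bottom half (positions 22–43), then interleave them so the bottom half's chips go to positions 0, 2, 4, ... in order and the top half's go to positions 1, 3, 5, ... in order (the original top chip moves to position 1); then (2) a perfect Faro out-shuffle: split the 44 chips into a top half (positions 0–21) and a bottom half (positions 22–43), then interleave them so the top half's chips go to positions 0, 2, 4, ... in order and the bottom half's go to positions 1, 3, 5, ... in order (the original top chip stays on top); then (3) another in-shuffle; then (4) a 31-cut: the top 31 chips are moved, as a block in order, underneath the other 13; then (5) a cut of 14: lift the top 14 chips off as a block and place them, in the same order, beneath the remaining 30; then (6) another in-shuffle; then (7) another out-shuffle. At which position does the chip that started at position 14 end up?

Track the chip from position 14 forward through each operation:
  after op 1 (in-shuffle): 14 → 29
  after op 2 (out-shuffle): 29 → 15
  after op 3 (in-shuffle): 15 → 31
  after op 4 (cut 31): 31 → 0
  after op 5 (cut 14): 0 → 30
  after op 6 (in-shuffle): 30 → 16
  after op 7 (out-shuffle): 16 → 32

32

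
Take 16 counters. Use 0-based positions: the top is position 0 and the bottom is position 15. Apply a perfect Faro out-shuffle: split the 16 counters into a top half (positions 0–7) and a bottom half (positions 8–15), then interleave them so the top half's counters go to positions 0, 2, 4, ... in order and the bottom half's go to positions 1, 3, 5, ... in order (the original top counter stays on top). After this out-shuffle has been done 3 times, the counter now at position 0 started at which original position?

0

Work backwards from position 0, undoing one out-shuffle at a time:
0 ← 0 ← 0 ← 0
So the counter now at position 0 started at position 0.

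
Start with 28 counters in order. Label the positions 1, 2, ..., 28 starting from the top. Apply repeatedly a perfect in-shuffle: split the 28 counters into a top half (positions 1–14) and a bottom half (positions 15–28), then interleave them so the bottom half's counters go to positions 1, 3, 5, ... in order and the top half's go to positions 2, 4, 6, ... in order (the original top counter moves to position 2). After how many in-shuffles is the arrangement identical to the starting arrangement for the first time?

The in-shuffle permutes the 28 positions with cycle lengths [28].
Every counter is home exactly when every cycle has completed a whole number of laps, i.e. after lcm(28) = 28 in-shuffles.

28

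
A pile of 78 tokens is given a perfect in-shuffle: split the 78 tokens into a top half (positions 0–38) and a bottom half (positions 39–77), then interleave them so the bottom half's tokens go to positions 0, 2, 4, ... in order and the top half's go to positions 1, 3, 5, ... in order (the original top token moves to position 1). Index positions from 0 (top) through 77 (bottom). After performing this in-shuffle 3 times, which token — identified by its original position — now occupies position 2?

29

Work backwards from position 2, undoing one in-shuffle at a time:
2 ← 40 ← 59 ← 29
So the token now at position 2 started at position 29.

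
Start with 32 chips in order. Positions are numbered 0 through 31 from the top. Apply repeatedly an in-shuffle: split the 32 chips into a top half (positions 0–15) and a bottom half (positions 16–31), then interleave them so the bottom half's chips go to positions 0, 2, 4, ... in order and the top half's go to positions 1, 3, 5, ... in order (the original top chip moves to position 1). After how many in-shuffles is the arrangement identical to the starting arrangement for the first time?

10

The in-shuffle permutes the 32 positions with cycle lengths [2, 10, 10, 10].
Every chip is home exactly when every cycle has completed a whole number of laps, i.e. after lcm(2, 10) = 10 in-shuffles.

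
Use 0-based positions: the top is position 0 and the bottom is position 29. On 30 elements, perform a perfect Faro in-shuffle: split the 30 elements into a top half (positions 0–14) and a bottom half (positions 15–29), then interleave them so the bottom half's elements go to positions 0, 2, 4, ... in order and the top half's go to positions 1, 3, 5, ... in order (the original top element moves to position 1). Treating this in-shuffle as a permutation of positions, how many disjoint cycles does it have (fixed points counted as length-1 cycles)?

Trace each unvisited position around until it returns:
(0 1 3 7 15) (2 5 11 23 16) (4 9 19 8 17) (6 13 27 24 18) (10 21 12 25 20) (14 29 28 26 22)
6 cycles in total.

6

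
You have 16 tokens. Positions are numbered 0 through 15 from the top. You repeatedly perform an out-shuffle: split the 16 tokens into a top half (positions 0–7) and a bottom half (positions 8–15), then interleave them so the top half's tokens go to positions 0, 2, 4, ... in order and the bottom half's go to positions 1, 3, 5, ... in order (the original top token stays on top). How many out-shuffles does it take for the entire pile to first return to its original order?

4

The out-shuffle permutes the 16 positions with cycle lengths [1, 1, 2, 4, 4, 4].
Every token is home exactly when every cycle has completed a whole number of laps, i.e. after lcm(1, 2, 4) = 4 out-shuffles.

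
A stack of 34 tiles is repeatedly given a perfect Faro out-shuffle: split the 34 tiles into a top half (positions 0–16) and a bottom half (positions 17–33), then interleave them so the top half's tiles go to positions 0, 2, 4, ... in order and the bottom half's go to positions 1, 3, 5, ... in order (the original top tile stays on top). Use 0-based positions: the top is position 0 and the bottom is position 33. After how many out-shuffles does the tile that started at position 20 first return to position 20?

Follow position 20 under repeated out-shuffles:
20 → 7 → 14 → 28 → 23 → 13 → 26 → 19 → 5 → 10 → 20
It first returns after 10 out-shuffles.

10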